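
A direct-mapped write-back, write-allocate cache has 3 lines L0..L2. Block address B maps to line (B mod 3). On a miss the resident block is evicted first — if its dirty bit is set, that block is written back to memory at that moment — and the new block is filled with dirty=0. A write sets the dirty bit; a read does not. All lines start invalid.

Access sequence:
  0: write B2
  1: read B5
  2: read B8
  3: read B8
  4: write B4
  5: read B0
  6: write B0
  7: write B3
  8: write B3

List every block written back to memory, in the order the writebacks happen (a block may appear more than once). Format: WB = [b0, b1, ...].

WB = [2, 0]

0: W B2 → L2 miss [D]
1: R B5 → L2 miss wb→B2 [-]
2: R B8 → L2 miss [-]
3: R B8 → L2 hit [-]
4: W B4 → L1 miss [D]
5: R B0 → L0 miss [-]
6: W B0 → L0 hit [D]
7: W B3 → L0 miss wb→B0 [D]
8: W B3 → L0 hit [D]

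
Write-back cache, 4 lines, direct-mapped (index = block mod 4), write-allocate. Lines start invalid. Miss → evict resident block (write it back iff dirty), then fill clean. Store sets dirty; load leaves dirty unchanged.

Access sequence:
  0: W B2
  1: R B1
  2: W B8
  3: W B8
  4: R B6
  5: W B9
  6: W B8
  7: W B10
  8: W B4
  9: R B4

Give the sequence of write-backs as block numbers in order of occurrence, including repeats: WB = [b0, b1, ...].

0: W B2 → L2 miss [D]
1: R B1 → L1 miss [-]
2: W B8 → L0 miss [D]
3: W B8 → L0 hit [D]
4: R B6 → L2 miss wb→B2 [-]
5: W B9 → L1 miss [D]
6: W B8 → L0 hit [D]
7: W B10 → L2 miss [D]
8: W B4 → L0 miss wb→B8 [D]
9: R B4 → L0 hit [D]

WB = [2, 8]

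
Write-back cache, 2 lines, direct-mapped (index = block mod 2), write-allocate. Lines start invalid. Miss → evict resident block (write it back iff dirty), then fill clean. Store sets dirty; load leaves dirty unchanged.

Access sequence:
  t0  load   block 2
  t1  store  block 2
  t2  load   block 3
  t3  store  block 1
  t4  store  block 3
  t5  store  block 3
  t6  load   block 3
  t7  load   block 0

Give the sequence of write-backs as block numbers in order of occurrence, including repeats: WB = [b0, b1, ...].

WB = [1, 2]

  0 | R B2 → L0 miss [-]
  1 | W B2 → L0 hit [D]
  2 | R B3 → L1 miss [-]
  3 | W B1 → L1 miss [D]
  4 | W B3 → L1 miss wb→B1 [D]
  5 | W B3 → L1 hit [D]
  6 | R B3 → L1 hit [D]
  7 | R B0 → L0 miss wb→B2 [-]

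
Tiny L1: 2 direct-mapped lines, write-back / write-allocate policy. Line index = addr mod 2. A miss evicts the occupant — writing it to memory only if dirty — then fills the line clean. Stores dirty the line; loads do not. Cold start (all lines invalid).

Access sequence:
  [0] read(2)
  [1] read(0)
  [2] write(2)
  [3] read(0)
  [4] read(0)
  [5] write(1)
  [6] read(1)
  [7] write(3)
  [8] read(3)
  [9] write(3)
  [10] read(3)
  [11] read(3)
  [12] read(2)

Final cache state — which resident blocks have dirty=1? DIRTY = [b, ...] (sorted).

  0 | R B2 → L0 miss [-]
  1 | R B0 → L0 miss [-]
  2 | W B2 → L0 miss [D]
  3 | R B0 → L0 miss wb→B2 [-]
  4 | R B0 → L0 hit [-]
  5 | W B1 → L1 miss [D]
  6 | R B1 → L1 hit [D]
  7 | W B3 → L1 miss wb→B1 [D]
  8 | R B3 → L1 hit [D]
  9 | W B3 → L1 hit [D]
  10 | R B3 → L1 hit [D]
  11 | R B3 → L1 hit [D]
  12 | R B2 → L0 miss [-]

DIRTY = [3]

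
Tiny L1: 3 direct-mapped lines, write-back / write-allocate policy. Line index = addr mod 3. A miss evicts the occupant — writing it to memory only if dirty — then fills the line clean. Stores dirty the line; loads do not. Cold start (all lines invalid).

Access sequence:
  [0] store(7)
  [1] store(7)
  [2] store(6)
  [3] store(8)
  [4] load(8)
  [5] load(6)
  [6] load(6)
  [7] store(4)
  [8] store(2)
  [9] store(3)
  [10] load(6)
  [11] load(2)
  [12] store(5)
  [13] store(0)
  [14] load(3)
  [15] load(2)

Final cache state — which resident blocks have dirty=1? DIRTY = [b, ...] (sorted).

DIRTY = [4]

0: W B7 → L1 miss [D]
1: W B7 → L1 hit [D]
2: W B6 → L0 miss [D]
3: W B8 → L2 miss [D]
4: R B8 → L2 hit [D]
5: R B6 → L0 hit [D]
6: R B6 → L0 hit [D]
7: W B4 → L1 miss wb→B7 [D]
8: W B2 → L2 miss wb→B8 [D]
9: W B3 → L0 miss wb→B6 [D]
10: R B6 → L0 miss wb→B3 [-]
11: R B2 → L2 hit [D]
12: W B5 → L2 miss wb→B2 [D]
13: W B0 → L0 miss [D]
14: R B3 → L0 miss wb→B0 [-]
15: R B2 → L2 miss wb→B5 [-]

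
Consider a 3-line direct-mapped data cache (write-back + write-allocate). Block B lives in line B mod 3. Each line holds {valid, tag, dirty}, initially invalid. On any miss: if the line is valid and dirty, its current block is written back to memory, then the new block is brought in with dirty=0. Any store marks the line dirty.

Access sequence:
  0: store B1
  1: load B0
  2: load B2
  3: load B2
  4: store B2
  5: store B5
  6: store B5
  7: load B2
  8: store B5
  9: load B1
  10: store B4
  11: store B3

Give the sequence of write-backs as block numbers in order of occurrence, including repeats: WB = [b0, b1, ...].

0: W B1 → L1 miss [D]
1: R B0 → L0 miss [-]
2: R B2 → L2 miss [-]
3: R B2 → L2 hit [-]
4: W B2 → L2 hit [D]
5: W B5 → L2 miss wb→B2 [D]
6: W B5 → L2 hit [D]
7: R B2 → L2 miss wb→B5 [-]
8: W B5 → L2 miss [D]
9: R B1 → L1 hit [D]
10: W B4 → L1 miss wb→B1 [D]
11: W B3 → L0 miss [D]

WB = [2, 5, 1]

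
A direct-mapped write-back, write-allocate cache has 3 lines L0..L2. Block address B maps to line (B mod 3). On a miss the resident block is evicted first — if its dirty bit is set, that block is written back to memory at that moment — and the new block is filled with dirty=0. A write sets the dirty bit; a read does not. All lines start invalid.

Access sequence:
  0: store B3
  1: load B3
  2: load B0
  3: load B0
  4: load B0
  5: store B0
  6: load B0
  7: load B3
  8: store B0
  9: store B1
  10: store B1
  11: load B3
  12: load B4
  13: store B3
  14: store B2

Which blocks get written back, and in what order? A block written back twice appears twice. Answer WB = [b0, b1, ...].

WB = [3, 0, 0, 1]

0: W B3 → L0 miss [D]
1: R B3 → L0 hit [D]
2: R B0 → L0 miss wb→B3 [-]
3: R B0 → L0 hit [-]
4: R B0 → L0 hit [-]
5: W B0 → L0 hit [D]
6: R B0 → L0 hit [D]
7: R B3 → L0 miss wb→B0 [-]
8: W B0 → L0 miss [D]
9: W B1 → L1 miss [D]
10: W B1 → L1 hit [D]
11: R B3 → L0 miss wb→B0 [-]
12: R B4 → L1 miss wb→B1 [-]
13: W B3 → L0 hit [D]
14: W B2 → L2 miss [D]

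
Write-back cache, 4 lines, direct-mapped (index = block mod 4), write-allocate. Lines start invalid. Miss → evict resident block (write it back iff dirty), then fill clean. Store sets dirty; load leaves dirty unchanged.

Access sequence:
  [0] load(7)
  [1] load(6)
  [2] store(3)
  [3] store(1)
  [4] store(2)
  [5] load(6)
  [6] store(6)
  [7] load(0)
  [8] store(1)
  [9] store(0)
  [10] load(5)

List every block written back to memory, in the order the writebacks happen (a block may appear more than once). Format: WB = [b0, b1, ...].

0: R B7 -> L3 miss  d=-]
1: R B6 -> L2 miss  d=-]
2: W B3 -> L3 miss  d=D]
3: W B1 -> L1 miss  d=D]
4: W B2 -> L2 miss  d=D]
5: R B6 -> L2 miss wb->B2  d=-]
6: W B6 -> L2 hit  d=D]
7: R B0 -> L0 miss  d=-]
8: W B1 -> L1 hit  d=D]
9: W B0 -> L0 hit  d=D]
10: R B5 -> L1 miss wb->B1  d=-]

WB = [2, 1]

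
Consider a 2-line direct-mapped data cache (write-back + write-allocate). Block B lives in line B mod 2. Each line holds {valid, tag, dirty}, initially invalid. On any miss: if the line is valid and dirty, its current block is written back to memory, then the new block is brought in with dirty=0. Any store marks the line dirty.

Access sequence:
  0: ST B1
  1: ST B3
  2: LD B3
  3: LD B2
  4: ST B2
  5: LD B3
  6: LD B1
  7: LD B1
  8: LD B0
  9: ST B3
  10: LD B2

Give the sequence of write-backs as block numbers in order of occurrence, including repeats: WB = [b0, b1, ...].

WB = [1, 3, 2]

  0 | W B1 → L1 miss [D]
  1 | W B3 → L1 miss wb→B1 [D]
  2 | R B3 → L1 hit [D]
  3 | R B2 → L0 miss [-]
  4 | W B2 → L0 hit [D]
  5 | R B3 → L1 hit [D]
  6 | R B1 → L1 miss wb→B3 [-]
  7 | R B1 → L1 hit [-]
  8 | R B0 → L0 miss wb→B2 [-]
  9 | W B3 → L1 miss [D]
  10 | R B2 → L0 miss [-]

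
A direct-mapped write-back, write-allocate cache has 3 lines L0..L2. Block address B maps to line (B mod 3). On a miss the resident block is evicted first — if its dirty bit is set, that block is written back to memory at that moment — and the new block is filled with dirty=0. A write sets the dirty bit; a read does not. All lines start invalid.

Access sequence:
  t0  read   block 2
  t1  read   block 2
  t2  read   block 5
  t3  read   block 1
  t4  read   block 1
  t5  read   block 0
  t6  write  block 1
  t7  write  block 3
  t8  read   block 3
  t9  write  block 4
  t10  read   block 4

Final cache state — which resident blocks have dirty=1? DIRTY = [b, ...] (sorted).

0: R B2 → L2 miss [-]
1: R B2 → L2 hit [-]
2: R B5 → L2 miss [-]
3: R B1 → L1 miss [-]
4: R B1 → L1 hit [-]
5: R B0 → L0 miss [-]
6: W B1 → L1 hit [D]
7: W B3 → L0 miss [D]
8: R B3 → L0 hit [D]
9: W B4 → L1 miss wb→B1 [D]
10: R B4 → L1 hit [D]

DIRTY = [3, 4]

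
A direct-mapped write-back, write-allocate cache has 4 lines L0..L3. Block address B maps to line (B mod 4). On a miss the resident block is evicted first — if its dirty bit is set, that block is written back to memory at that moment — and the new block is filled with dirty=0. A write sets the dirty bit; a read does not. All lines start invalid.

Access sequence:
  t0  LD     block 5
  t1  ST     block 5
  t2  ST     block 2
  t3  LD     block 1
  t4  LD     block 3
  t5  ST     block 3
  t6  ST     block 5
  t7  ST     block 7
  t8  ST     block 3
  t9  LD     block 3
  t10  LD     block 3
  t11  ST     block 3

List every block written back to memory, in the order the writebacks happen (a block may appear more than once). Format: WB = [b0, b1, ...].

WB = [5, 3, 7]

0: R B5 → L1 miss [-]
1: W B5 → L1 hit [D]
2: W B2 → L2 miss [D]
3: R B1 → L1 miss wb→B5 [-]
4: R B3 → L3 miss [-]
5: W B3 → L3 hit [D]
6: W B5 → L1 miss [D]
7: W B7 → L3 miss wb→B3 [D]
8: W B3 → L3 miss wb→B7 [D]
9: R B3 → L3 hit [D]
10: R B3 → L3 hit [D]
11: W B3 → L3 hit [D]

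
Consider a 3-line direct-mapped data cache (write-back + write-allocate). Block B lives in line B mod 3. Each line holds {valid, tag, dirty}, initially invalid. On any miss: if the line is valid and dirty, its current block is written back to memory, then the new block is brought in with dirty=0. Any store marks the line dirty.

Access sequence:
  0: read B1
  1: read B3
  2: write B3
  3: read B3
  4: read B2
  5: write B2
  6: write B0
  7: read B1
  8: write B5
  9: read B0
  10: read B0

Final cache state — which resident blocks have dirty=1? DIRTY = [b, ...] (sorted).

DIRTY = [0, 5]

0: R B1 → L1 miss [-]
1: R B3 → L0 miss [-]
2: W B3 → L0 hit [D]
3: R B3 → L0 hit [D]
4: R B2 → L2 miss [-]
5: W B2 → L2 hit [D]
6: W B0 → L0 miss wb→B3 [D]
7: R B1 → L1 hit [-]
8: W B5 → L2 miss wb→B2 [D]
9: R B0 → L0 hit [D]
10: R B0 → L0 hit [D]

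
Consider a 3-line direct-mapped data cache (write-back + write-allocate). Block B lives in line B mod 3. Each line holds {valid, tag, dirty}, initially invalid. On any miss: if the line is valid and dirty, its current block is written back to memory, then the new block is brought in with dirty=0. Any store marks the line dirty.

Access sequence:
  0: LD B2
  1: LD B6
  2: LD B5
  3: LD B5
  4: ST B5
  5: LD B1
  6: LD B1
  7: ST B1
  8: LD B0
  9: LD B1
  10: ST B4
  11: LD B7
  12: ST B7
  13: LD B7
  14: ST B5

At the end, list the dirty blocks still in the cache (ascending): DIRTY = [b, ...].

DIRTY = [5, 7]

0: R B2 -> L2 miss  d=-]
1: R B6 -> L0 miss  d=-]
2: R B5 -> L2 miss  d=-]
3: R B5 -> L2 hit  d=-]
4: W B5 -> L2 hit  d=D]
5: R B1 -> L1 miss  d=-]
6: R B1 -> L1 hit  d=-]
7: W B1 -> L1 hit  d=D]
8: R B0 -> L0 miss  d=-]
9: R B1 -> L1 hit  d=D]
10: W B4 -> L1 miss wb->B1  d=D]
11: R B7 -> L1 miss wb->B4  d=-]
12: W B7 -> L1 hit  d=D]
13: R B7 -> L1 hit  d=D]
14: W B5 -> L2 hit  d=D]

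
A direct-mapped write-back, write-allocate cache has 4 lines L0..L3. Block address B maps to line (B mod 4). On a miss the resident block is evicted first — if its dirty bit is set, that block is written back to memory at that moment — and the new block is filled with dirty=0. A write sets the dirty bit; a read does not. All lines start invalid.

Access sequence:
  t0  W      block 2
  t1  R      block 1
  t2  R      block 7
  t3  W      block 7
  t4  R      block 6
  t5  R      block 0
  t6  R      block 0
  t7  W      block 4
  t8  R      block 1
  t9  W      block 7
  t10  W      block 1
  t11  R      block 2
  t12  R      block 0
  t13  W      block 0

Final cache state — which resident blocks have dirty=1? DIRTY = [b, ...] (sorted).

DIRTY = [0, 1, 7]

  0 | W B2 → L2 miss [D]
  1 | R B1 → L1 miss [-]
  2 | R B7 → L3 miss [-]
  3 | W B7 → L3 hit [D]
  4 | R B6 → L2 miss wb→B2 [-]
  5 | R B0 → L0 miss [-]
  6 | R B0 → L0 hit [-]
  7 | W B4 → L0 miss [D]
  8 | R B1 → L1 hit [-]
  9 | W B7 → L3 hit [D]
  10 | W B1 → L1 hit [D]
  11 | R B2 → L2 miss [-]
  12 | R B0 → L0 miss wb→B4 [-]
  13 | W B0 → L0 hit [D]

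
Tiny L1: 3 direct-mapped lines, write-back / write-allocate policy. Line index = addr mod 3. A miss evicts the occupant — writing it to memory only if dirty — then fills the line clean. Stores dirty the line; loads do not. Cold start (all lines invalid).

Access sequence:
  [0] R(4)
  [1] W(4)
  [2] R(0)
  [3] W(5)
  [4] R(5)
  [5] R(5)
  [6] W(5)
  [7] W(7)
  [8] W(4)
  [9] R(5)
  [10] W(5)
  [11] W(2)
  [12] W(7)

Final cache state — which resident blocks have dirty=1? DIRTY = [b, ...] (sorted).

DIRTY = [2, 7]

0: R B4 -> L1 miss  d=-]
1: W B4 -> L1 hit  d=D]
2: R B0 -> L0 miss  d=-]
3: W B5 -> L2 miss  d=D]
4: R B5 -> L2 hit  d=D]
5: R B5 -> L2 hit  d=D]
6: W B5 -> L2 hit  d=D]
7: W B7 -> L1 miss wb->B4  d=D]
8: W B4 -> L1 miss wb->B7  d=D]
9: R B5 -> L2 hit  d=D]
10: W B5 -> L2 hit  d=D]
11: W B2 -> L2 miss wb->B5  d=D]
12: W B7 -> L1 miss wb->B4  d=D]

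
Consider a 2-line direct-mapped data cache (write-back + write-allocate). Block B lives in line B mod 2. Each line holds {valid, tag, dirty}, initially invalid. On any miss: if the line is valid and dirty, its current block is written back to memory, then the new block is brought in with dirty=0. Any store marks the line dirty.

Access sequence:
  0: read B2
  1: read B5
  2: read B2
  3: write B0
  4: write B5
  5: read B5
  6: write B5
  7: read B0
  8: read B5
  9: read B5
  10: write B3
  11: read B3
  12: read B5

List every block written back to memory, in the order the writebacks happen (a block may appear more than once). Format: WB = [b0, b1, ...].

WB = [5, 3]

  0 | R B2 → L0 miss [-]
  1 | R B5 → L1 miss [-]
  2 | R B2 → L0 hit [-]
  3 | W B0 → L0 miss [D]
  4 | W B5 → L1 hit [D]
  5 | R B5 → L1 hit [D]
  6 | W B5 → L1 hit [D]
  7 | R B0 → L0 hit [D]
  8 | R B5 → L1 hit [D]
  9 | R B5 → L1 hit [D]
  10 | W B3 → L1 miss wb→B5 [D]
  11 | R B3 → L1 hit [D]
  12 | R B5 → L1 miss wb→B3 [-]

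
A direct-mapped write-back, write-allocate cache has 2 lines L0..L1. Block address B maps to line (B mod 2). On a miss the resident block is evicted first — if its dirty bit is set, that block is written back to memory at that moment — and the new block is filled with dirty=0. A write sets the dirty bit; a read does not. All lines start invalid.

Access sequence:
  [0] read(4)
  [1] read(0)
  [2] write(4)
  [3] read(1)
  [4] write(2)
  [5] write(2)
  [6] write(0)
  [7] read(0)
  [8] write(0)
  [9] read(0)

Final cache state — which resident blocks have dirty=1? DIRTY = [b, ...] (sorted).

0: R B4 → L0 miss [-]
1: R B0 → L0 miss [-]
2: W B4 → L0 miss [D]
3: R B1 → L1 miss [-]
4: W B2 → L0 miss wb→B4 [D]
5: W B2 → L0 hit [D]
6: W B0 → L0 miss wb→B2 [D]
7: R B0 → L0 hit [D]
8: W B0 → L0 hit [D]
9: R B0 → L0 hit [D]

DIRTY = [0]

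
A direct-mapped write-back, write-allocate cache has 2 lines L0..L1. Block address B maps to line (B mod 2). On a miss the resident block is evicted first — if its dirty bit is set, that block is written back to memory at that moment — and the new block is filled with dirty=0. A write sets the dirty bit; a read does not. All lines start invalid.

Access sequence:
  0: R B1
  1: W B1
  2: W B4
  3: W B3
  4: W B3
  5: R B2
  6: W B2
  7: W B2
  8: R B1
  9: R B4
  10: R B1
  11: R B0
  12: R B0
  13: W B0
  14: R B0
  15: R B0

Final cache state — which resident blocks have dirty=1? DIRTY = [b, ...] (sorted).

DIRTY = [0]

0: R B1 -> L1 miss  d=-]
1: W B1 -> L1 hit  d=D]
2: W B4 -> L0 miss  d=D]
3: W B3 -> L1 miss wb->B1  d=D]
4: W B3 -> L1 hit  d=D]
5: R B2 -> L0 miss wb->B4  d=-]
6: W B2 -> L0 hit  d=D]
7: W B2 -> L0 hit  d=D]
8: R B1 -> L1 miss wb->B3  d=-]
9: R B4 -> L0 miss wb->B2  d=-]
10: R B1 -> L1 hit  d=-]
11: R B0 -> L0 miss  d=-]
12: R B0 -> L0 hit  d=-]
13: W B0 -> L0 hit  d=D]
14: R B0 -> L0 hit  d=D]
15: R B0 -> L0 hit  d=D]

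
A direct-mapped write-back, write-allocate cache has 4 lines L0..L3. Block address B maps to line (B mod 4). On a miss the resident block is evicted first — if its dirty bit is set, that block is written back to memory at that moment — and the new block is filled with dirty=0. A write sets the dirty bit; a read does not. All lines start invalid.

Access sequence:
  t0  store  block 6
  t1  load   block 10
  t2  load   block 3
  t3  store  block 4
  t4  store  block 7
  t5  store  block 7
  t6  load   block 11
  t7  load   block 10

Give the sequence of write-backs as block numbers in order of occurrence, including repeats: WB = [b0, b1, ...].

WB = [6, 7]

0: W B6 → L2 miss [D]
1: R B10 → L2 miss wb→B6 [-]
2: R B3 → L3 miss [-]
3: W B4 → L0 miss [D]
4: W B7 → L3 miss [D]
5: W B7 → L3 hit [D]
6: R B11 → L3 miss wb→B7 [-]
7: R B10 → L2 hit [-]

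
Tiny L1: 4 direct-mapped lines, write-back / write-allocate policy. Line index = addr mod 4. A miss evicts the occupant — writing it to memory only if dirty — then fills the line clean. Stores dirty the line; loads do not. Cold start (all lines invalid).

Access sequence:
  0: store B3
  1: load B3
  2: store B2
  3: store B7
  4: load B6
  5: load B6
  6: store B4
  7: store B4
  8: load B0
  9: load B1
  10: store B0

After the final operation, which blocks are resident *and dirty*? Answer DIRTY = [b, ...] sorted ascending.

0: W B3 → L3 miss [D]
1: R B3 → L3 hit [D]
2: W B2 → L2 miss [D]
3: W B7 → L3 miss wb→B3 [D]
4: R B6 → L2 miss wb→B2 [-]
5: R B6 → L2 hit [-]
6: W B4 → L0 miss [D]
7: W B4 → L0 hit [D]
8: R B0 → L0 miss wb→B4 [-]
9: R B1 → L1 miss [-]
10: W B0 → L0 hit [D]

DIRTY = [0, 7]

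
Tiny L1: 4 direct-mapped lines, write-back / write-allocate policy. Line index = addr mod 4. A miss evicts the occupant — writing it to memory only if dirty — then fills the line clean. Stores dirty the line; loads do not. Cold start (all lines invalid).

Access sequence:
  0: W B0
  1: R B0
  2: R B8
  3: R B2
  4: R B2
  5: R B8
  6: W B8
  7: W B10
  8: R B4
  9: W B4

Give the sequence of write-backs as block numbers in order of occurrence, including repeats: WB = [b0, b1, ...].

WB = [0, 8]

0: W B0 → L0 miss [D]
1: R B0 → L0 hit [D]
2: R B8 → L0 miss wb→B0 [-]
3: R B2 → L2 miss [-]
4: R B2 → L2 hit [-]
5: R B8 → L0 hit [-]
6: W B8 → L0 hit [D]
7: W B10 → L2 miss [D]
8: R B4 → L0 miss wb→B8 [-]
9: W B4 → L0 hit [D]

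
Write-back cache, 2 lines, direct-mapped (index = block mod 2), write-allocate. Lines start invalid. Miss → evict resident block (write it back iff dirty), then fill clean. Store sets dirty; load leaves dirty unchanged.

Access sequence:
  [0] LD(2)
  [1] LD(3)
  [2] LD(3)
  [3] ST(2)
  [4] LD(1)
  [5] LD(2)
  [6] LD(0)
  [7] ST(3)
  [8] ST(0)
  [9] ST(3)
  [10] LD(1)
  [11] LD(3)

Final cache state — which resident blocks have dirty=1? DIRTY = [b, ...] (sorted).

  0 | R B2 → L0 miss [-]
  1 | R B3 → L1 miss [-]
  2 | R B3 → L1 hit [-]
  3 | W B2 → L0 hit [D]
  4 | R B1 → L1 miss [-]
  5 | R B2 → L0 hit [D]
  6 | R B0 → L0 miss wb→B2 [-]
  7 | W B3 → L1 miss [D]
  8 | W B0 → L0 hit [D]
  9 | W B3 → L1 hit [D]
  10 | R B1 → L1 miss wb→B3 [-]
  11 | R B3 → L1 miss [-]

DIRTY = [0]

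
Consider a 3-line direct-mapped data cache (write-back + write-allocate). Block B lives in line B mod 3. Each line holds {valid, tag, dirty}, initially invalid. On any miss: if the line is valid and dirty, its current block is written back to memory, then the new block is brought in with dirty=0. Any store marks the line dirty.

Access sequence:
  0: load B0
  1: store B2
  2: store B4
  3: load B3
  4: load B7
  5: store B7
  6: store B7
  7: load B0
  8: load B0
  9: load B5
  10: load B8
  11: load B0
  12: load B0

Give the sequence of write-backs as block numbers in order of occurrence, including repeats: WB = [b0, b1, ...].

WB = [4, 2]

0: R B0 → L0 miss [-]
1: W B2 → L2 miss [D]
2: W B4 → L1 miss [D]
3: R B3 → L0 miss [-]
4: R B7 → L1 miss wb→B4 [-]
5: W B7 → L1 hit [D]
6: W B7 → L1 hit [D]
7: R B0 → L0 miss [-]
8: R B0 → L0 hit [-]
9: R B5 → L2 miss wb→B2 [-]
10: R B8 → L2 miss [-]
11: R B0 → L0 hit [-]
12: R B0 → L0 hit [-]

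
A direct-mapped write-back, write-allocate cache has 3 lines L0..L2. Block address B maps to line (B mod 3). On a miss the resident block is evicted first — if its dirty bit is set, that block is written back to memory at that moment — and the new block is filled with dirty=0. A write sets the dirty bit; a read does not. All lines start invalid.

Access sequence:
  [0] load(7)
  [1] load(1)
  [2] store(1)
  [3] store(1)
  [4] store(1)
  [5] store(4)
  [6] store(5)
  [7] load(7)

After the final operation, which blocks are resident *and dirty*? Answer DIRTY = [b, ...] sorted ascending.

0: R B7 -> L1 miss  d=-]
1: R B1 -> L1 miss  d=-]
2: W B1 -> L1 hit  d=D]
3: W B1 -> L1 hit  d=D]
4: W B1 -> L1 hit  d=D]
5: W B4 -> L1 miss wb->B1  d=D]
6: W B5 -> L2 miss  d=D]
7: R B7 -> L1 miss wb->B4  d=-]

DIRTY = [5]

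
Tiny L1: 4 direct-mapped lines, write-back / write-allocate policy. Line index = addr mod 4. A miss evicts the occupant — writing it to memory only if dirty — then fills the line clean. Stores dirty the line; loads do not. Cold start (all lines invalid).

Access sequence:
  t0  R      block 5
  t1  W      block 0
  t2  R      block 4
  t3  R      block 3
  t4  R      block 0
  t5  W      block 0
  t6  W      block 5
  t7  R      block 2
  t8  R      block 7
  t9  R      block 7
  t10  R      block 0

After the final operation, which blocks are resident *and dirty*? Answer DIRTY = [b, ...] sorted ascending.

  0 | R B5 → L1 miss [-]
  1 | W B0 → L0 miss [D]
  2 | R B4 → L0 miss wb→B0 [-]
  3 | R B3 → L3 miss [-]
  4 | R B0 → L0 miss [-]
  5 | W B0 → L0 hit [D]
  6 | W B5 → L1 hit [D]
  7 | R B2 → L2 miss [-]
  8 | R B7 → L3 miss [-]
  9 | R B7 → L3 hit [-]
  10 | R B0 → L0 hit [D]

DIRTY = [0, 5]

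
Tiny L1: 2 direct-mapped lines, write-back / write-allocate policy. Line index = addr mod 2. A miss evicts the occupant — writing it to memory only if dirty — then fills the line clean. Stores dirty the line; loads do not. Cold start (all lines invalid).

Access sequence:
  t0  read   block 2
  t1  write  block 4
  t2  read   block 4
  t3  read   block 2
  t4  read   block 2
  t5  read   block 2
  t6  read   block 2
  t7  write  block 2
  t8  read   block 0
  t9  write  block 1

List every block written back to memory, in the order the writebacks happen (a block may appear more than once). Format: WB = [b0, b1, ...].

  0 | R B2 → L0 miss [-]
  1 | W B4 → L0 miss [D]
  2 | R B4 → L0 hit [D]
  3 | R B2 → L0 miss wb→B4 [-]
  4 | R B2 → L0 hit [-]
  5 | R B2 → L0 hit [-]
  6 | R B2 → L0 hit [-]
  7 | W B2 → L0 hit [D]
  8 | R B0 → L0 miss wb→B2 [-]
  9 | W B1 → L1 miss [D]

WB = [4, 2]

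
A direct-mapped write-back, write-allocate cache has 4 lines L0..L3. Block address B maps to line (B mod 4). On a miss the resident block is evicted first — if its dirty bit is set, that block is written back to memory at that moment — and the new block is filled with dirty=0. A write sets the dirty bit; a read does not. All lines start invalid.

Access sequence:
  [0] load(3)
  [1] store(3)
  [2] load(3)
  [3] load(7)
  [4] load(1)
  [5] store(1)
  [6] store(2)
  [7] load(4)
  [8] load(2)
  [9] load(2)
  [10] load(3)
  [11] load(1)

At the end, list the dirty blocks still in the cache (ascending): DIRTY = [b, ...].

0: R B3 -> L3 miss  d=-]
1: W B3 -> L3 hit  d=D]
2: R B3 -> L3 hit  d=D]
3: R B7 -> L3 miss wb->B3  d=-]
4: R B1 -> L1 miss  d=-]
5: W B1 -> L1 hit  d=D]
6: W B2 -> L2 miss  d=D]
7: R B4 -> L0 miss  d=-]
8: R B2 -> L2 hit  d=D]
9: R B2 -> L2 hit  d=D]
10: R B3 -> L3 miss  d=-]
11: R B1 -> L1 hit  d=D]

DIRTY = [1, 2]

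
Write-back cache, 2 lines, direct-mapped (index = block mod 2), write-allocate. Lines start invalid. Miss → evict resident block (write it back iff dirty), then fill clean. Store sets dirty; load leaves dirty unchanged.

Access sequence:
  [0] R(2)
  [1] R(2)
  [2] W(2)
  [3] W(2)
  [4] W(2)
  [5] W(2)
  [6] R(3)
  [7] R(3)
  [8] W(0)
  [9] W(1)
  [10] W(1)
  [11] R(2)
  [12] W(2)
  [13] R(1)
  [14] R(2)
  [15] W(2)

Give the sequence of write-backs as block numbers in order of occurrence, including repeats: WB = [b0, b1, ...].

0: R B2 -> L0 miss  d=-]
1: R B2 -> L0 hit  d=-]
2: W B2 -> L0 hit  d=D]
3: W B2 -> L0 hit  d=D]
4: W B2 -> L0 hit  d=D]
5: W B2 -> L0 hit  d=D]
6: R B3 -> L1 miss  d=-]
7: R B3 -> L1 hit  d=-]
8: W B0 -> L0 miss wb->B2  d=D]
9: W B1 -> L1 miss  d=D]
10: W B1 -> L1 hit  d=D]
11: R B2 -> L0 miss wb->B0  d=-]
12: W B2 -> L0 hit  d=D]
13: R B1 -> L1 hit  d=D]
14: R B2 -> L0 hit  d=D]
15: W B2 -> L0 hit  d=D]

WB = [2, 0]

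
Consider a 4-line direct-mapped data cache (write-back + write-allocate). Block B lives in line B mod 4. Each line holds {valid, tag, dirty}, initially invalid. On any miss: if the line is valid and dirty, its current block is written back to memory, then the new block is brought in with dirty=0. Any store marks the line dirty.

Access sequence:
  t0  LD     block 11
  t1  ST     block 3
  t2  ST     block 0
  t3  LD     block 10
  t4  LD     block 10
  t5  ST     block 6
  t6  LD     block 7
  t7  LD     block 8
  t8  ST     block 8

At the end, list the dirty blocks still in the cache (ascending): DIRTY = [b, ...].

0: R B11 → L3 miss [-]
1: W B3 → L3 miss [D]
2: W B0 → L0 miss [D]
3: R B10 → L2 miss [-]
4: R B10 → L2 hit [-]
5: W B6 → L2 miss [D]
6: R B7 → L3 miss wb→B3 [-]
7: R B8 → L0 miss wb→B0 [-]
8: W B8 → L0 hit [D]

DIRTY = [6, 8]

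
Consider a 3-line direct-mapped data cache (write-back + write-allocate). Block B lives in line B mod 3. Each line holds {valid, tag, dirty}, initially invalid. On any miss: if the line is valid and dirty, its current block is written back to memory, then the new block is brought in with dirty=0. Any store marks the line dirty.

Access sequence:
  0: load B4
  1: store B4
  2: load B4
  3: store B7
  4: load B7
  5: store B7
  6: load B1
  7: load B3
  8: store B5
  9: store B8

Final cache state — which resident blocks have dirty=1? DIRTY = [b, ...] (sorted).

  0 | R B4 → L1 miss [-]
  1 | W B4 → L1 hit [D]
  2 | R B4 → L1 hit [D]
  3 | W B7 → L1 miss wb→B4 [D]
  4 | R B7 → L1 hit [D]
  5 | W B7 → L1 hit [D]
  6 | R B1 → L1 miss wb→B7 [-]
  7 | R B3 → L0 miss [-]
  8 | W B5 → L2 miss [D]
  9 | W B8 → L2 miss wb→B5 [D]

DIRTY = [8]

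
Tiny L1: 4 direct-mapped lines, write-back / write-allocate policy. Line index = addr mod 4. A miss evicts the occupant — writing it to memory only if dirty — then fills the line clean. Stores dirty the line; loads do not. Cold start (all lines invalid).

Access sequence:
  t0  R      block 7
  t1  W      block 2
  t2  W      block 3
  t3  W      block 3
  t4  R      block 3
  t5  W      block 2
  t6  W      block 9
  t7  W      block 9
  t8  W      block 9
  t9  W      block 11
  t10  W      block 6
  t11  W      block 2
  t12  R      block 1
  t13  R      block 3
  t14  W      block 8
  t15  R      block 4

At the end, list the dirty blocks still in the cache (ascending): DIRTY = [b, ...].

0: R B7 -> L3 miss  d=-]
1: W B2 -> L2 miss  d=D]
2: W B3 -> L3 miss  d=D]
3: W B3 -> L3 hit  d=D]
4: R B3 -> L3 hit  d=D]
5: W B2 -> L2 hit  d=D]
6: W B9 -> L1 miss  d=D]
7: W B9 -> L1 hit  d=D]
8: W B9 -> L1 hit  d=D]
9: W B11 -> L3 miss wb->B3  d=D]
10: W B6 -> L2 miss wb->B2  d=D]
11: W B2 -> L2 miss wb->B6  d=D]
12: R B1 -> L1 miss wb->B9  d=-]
13: R B3 -> L3 miss wb->B11  d=-]
14: W B8 -> L0 miss  d=D]
15: R B4 -> L0 miss wb->B8  d=-]

DIRTY = [2]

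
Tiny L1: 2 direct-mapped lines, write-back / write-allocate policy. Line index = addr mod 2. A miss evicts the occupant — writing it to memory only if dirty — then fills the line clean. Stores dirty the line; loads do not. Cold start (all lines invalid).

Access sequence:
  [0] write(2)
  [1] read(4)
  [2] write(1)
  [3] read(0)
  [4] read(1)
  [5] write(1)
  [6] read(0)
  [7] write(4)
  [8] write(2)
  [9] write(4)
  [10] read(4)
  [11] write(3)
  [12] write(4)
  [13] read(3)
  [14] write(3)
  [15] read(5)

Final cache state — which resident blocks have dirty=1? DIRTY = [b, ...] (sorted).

0: W B2 -> L0 miss  d=D]
1: R B4 -> L0 miss wb->B2  d=-]
2: W B1 -> L1 miss  d=D]
3: R B0 -> L0 miss  d=-]
4: R B1 -> L1 hit  d=D]
5: W B1 -> L1 hit  d=D]
6: R B0 -> L0 hit  d=-]
7: W B4 -> L0 miss  d=D]
8: W B2 -> L0 miss wb->B4  d=D]
9: W B4 -> L0 miss wb->B2  d=D]
10: R B4 -> L0 hit  d=D]
11: W B3 -> L1 miss wb->B1  d=D]
12: W B4 -> L0 hit  d=D]
13: R B3 -> L1 hit  d=D]
14: W B3 -> L1 hit  d=D]
15: R B5 -> L1 miss wb->B3  d=-]

DIRTY = [4]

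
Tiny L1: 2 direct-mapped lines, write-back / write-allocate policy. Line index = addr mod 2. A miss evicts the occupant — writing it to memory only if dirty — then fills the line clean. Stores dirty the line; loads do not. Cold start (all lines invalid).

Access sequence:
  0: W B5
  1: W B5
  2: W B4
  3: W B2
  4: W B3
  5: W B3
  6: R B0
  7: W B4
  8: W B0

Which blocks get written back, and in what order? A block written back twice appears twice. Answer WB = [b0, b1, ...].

0: W B5 → L1 miss [D]
1: W B5 → L1 hit [D]
2: W B4 → L0 miss [D]
3: W B2 → L0 miss wb→B4 [D]
4: W B3 → L1 miss wb→B5 [D]
5: W B3 → L1 hit [D]
6: R B0 → L0 miss wb→B2 [-]
7: W B4 → L0 miss [D]
8: W B0 → L0 miss wb→B4 [D]

WB = [4, 5, 2, 4]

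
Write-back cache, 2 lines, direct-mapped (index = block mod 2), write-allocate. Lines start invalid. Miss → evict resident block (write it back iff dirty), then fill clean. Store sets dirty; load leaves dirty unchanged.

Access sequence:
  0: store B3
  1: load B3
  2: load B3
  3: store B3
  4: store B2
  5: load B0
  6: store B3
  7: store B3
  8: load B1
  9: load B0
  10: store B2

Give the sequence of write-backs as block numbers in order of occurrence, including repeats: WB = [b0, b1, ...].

  0 | W B3 → L1 miss [D]
  1 | R B3 → L1 hit [D]
  2 | R B3 → L1 hit [D]
  3 | W B3 → L1 hit [D]
  4 | W B2 → L0 miss [D]
  5 | R B0 → L0 miss wb→B2 [-]
  6 | W B3 → L1 hit [D]
  7 | W B3 → L1 hit [D]
  8 | R B1 → L1 miss wb→B3 [-]
  9 | R B0 → L0 hit [-]
  10 | W B2 → L0 miss [D]

WB = [2, 3]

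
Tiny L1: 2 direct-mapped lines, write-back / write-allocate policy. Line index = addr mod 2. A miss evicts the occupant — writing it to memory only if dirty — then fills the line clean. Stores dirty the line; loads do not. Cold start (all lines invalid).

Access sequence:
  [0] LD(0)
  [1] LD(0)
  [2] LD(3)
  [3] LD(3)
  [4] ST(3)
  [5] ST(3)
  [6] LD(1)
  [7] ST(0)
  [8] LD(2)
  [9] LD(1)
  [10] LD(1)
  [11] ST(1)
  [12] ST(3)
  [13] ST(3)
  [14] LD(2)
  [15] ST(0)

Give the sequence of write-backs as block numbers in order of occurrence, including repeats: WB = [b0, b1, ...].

0: R B0 -> L0 miss  d=-]
1: R B0 -> L0 hit  d=-]
2: R B3 -> L1 miss  d=-]
3: R B3 -> L1 hit  d=-]
4: W B3 -> L1 hit  d=D]
5: W B3 -> L1 hit  d=D]
6: R B1 -> L1 miss wb->B3  d=-]
7: W B0 -> L0 hit  d=D]
8: R B2 -> L0 miss wb->B0  d=-]
9: R B1 -> L1 hit  d=-]
10: R B1 -> L1 hit  d=-]
11: W B1 -> L1 hit  d=D]
12: W B3 -> L1 miss wb->B1  d=D]
13: W B3 -> L1 hit  d=D]
14: R B2 -> L0 hit  d=-]
15: W B0 -> L0 miss  d=D]

WB = [3, 0, 1]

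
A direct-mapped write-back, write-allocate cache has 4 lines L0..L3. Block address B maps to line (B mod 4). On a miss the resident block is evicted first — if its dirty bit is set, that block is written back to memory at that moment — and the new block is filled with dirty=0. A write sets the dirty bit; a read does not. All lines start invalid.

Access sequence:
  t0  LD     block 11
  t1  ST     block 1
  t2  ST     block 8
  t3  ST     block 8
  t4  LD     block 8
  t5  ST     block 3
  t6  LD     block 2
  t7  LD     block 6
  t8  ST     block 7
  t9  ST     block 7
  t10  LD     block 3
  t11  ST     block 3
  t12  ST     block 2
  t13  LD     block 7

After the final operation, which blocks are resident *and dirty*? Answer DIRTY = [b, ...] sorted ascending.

0: R B11 -> L3 miss  d=-]
1: W B1 -> L1 miss  d=D]
2: W B8 -> L0 miss  d=D]
3: W B8 -> L0 hit  d=D]
4: R B8 -> L0 hit  d=D]
5: W B3 -> L3 miss  d=D]
6: R B2 -> L2 miss  d=-]
7: R B6 -> L2 miss  d=-]
8: W B7 -> L3 miss wb->B3  d=D]
9: W B7 -> L3 hit  d=D]
10: R B3 -> L3 miss wb->B7  d=-]
11: W B3 -> L3 hit  d=D]
12: W B2 -> L2 miss  d=D]
13: R B7 -> L3 miss wb->B3  d=-]

DIRTY = [1, 2, 8]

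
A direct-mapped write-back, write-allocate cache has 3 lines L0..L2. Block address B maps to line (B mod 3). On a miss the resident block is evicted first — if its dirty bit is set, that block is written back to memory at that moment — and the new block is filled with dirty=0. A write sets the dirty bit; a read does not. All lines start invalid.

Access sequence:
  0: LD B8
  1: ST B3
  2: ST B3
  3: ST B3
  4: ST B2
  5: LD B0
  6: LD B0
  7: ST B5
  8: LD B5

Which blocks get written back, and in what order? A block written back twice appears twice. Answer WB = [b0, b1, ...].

  0 | R B8 → L2 miss [-]
  1 | W B3 → L0 miss [D]
  2 | W B3 → L0 hit [D]
  3 | W B3 → L0 hit [D]
  4 | W B2 → L2 miss [D]
  5 | R B0 → L0 miss wb→B3 [-]
  6 | R B0 → L0 hit [-]
  7 | W B5 → L2 miss wb→B2 [D]
  8 | R B5 → L2 hit [D]

WB = [3, 2]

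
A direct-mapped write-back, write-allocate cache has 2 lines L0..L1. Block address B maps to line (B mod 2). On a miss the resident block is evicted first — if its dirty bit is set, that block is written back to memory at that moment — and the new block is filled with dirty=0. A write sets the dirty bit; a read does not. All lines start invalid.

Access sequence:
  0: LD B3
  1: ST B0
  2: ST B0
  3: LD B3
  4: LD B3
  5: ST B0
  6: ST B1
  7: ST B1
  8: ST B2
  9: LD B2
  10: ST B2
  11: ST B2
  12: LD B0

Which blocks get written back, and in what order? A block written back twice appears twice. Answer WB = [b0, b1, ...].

0: R B3 → L1 miss [-]
1: W B0 → L0 miss [D]
2: W B0 → L0 hit [D]
3: R B3 → L1 hit [-]
4: R B3 → L1 hit [-]
5: W B0 → L0 hit [D]
6: W B1 → L1 miss [D]
7: W B1 → L1 hit [D]
8: W B2 → L0 miss wb→B0 [D]
9: R B2 → L0 hit [D]
10: W B2 → L0 hit [D]
11: W B2 → L0 hit [D]
12: R B0 → L0 miss wb→B2 [-]

WB = [0, 2]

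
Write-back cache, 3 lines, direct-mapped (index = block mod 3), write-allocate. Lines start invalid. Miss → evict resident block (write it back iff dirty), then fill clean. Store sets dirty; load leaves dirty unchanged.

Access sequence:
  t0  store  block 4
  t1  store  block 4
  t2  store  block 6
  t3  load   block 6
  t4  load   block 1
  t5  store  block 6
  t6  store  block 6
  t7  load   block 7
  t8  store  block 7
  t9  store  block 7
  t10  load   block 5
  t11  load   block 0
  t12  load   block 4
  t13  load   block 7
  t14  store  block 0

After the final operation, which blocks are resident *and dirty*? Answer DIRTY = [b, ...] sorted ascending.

DIRTY = [0]

  0 | W B4 → L1 miss [D]
  1 | W B4 → L1 hit [D]
  2 | W B6 → L0 miss [D]
  3 | R B6 → L0 hit [D]
  4 | R B1 → L1 miss wb→B4 [-]
  5 | W B6 → L0 hit [D]
  6 | W B6 → L0 hit [D]
  7 | R B7 → L1 miss [-]
  8 | W B7 → L1 hit [D]
  9 | W B7 → L1 hit [D]
  10 | R B5 → L2 miss [-]
  11 | R B0 → L0 miss wb→B6 [-]
  12 | R B4 → L1 miss wb→B7 [-]
  13 | R B7 → L1 miss [-]
  14 | W B0 → L0 hit [D]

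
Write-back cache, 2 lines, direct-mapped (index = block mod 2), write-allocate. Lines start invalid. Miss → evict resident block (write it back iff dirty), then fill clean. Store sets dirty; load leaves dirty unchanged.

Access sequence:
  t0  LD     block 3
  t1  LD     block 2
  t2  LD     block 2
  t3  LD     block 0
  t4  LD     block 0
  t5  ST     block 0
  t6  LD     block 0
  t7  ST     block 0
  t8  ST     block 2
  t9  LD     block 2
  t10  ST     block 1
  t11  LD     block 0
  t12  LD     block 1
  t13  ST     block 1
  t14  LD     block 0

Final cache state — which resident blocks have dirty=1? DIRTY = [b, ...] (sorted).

0: R B3 → L1 miss [-]
1: R B2 → L0 miss [-]
2: R B2 → L0 hit [-]
3: R B0 → L0 miss [-]
4: R B0 → L0 hit [-]
5: W B0 → L0 hit [D]
6: R B0 → L0 hit [D]
7: W B0 → L0 hit [D]
8: W B2 → L0 miss wb→B0 [D]
9: R B2 → L0 hit [D]
10: W B1 → L1 miss [D]
11: R B0 → L0 miss wb→B2 [-]
12: R B1 → L1 hit [D]
13: W B1 → L1 hit [D]
14: R B0 → L0 hit [-]

DIRTY = [1]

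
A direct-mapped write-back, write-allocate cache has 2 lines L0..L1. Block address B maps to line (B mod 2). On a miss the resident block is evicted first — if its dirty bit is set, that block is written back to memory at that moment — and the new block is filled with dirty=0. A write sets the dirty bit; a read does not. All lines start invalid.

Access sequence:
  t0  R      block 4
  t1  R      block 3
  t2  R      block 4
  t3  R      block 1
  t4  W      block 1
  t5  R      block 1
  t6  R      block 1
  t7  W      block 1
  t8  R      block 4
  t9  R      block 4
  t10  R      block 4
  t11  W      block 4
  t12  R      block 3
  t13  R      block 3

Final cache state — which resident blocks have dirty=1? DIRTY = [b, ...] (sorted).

DIRTY = [4]

0: R B4 -> L0 miss  d=-]
1: R B3 -> L1 miss  d=-]
2: R B4 -> L0 hit  d=-]
3: R B1 -> L1 miss  d=-]
4: W B1 -> L1 hit  d=D]
5: R B1 -> L1 hit  d=D]
6: R B1 -> L1 hit  d=D]
7: W B1 -> L1 hit  d=D]
8: R B4 -> L0 hit  d=-]
9: R B4 -> L0 hit  d=-]
10: R B4 -> L0 hit  d=-]
11: W B4 -> L0 hit  d=D]
12: R B3 -> L1 miss wb->B1  d=-]
13: R B3 -> L1 hit  d=-]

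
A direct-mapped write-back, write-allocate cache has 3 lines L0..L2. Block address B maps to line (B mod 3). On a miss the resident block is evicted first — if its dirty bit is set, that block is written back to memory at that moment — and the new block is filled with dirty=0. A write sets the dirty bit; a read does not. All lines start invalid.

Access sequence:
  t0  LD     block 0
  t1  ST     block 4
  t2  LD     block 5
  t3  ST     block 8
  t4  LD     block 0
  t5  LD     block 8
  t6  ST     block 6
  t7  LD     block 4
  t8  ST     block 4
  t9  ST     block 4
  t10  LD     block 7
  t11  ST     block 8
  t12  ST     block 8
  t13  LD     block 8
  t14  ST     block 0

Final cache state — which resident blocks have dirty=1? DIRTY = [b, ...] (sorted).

  0 | R B0 → L0 miss [-]
  1 | W B4 → L1 miss [D]
  2 | R B5 → L2 miss [-]
  3 | W B8 → L2 miss [D]
  4 | R B0 → L0 hit [-]
  5 | R B8 → L2 hit [D]
  6 | W B6 → L0 miss [D]
  7 | R B4 → L1 hit [D]
  8 | W B4 → L1 hit [D]
  9 | W B4 → L1 hit [D]
  10 | R B7 → L1 miss wb→B4 [-]
  11 | W B8 → L2 hit [D]
  12 | W B8 → L2 hit [D]
  13 | R B8 → L2 hit [D]
  14 | W B0 → L0 miss wb→B6 [D]

DIRTY = [0, 8]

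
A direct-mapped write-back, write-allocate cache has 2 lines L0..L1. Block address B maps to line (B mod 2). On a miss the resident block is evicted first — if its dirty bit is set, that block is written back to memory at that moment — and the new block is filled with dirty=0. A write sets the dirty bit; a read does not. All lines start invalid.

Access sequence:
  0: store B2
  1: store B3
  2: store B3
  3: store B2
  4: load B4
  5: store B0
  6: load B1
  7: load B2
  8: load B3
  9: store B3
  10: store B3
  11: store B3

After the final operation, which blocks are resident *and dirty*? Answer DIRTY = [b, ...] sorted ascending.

DIRTY = [3]

0: W B2 -> L0 miss  d=D]
1: W B3 -> L1 miss  d=D]
2: W B3 -> L1 hit  d=D]
3: W B2 -> L0 hit  d=D]
4: R B4 -> L0 miss wb->B2  d=-]
5: W B0 -> L0 miss  d=D]
6: R B1 -> L1 miss wb->B3  d=-]
7: R B2 -> L0 miss wb->B0  d=-]
8: R B3 -> L1 miss  d=-]
9: W B3 -> L1 hit  d=D]
10: W B3 -> L1 hit  d=D]
11: W B3 -> L1 hit  d=D]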